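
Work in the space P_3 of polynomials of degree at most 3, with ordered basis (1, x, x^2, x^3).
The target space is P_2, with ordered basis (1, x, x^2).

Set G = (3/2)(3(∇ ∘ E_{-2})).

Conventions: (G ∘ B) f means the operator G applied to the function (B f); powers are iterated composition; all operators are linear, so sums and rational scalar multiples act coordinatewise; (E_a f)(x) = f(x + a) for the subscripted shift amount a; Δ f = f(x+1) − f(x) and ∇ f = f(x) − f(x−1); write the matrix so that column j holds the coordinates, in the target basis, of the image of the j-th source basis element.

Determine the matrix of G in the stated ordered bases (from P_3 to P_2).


the matrix is [[0, 9/2, -45/2, 171/2]; [0, 0, 9, -135/2]; [0, 0, 0, 27/2]] (rows listed top to bottom)

image of 1: 0
image of x: 9/2
image of x^2: 9x - 45/2
image of x^3: (27/2)x^2 - (135/2)x + 171/2
each image's coordinates form column j of the matrix


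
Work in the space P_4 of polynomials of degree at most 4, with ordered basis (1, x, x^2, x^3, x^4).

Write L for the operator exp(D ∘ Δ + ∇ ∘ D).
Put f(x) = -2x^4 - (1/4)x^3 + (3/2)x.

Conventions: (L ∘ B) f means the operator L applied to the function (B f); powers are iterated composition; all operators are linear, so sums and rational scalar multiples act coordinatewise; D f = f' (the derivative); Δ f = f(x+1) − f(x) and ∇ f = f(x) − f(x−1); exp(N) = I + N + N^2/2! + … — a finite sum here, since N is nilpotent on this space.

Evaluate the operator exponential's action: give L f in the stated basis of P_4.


order-1 term: -48x^2 - 3x - 16
order-2 term: -96
the series for exp(D ∘ Δ + ∇ ∘ D) f terminates at order 2
exp(D ∘ Δ + ∇ ∘ D) f = -2x^4 - (1/4)x^3 - 48x^2 - (3/2)x - 112

g(x) = -2x^4 - (1/4)x^3 - 48x^2 - (3/2)x - 112


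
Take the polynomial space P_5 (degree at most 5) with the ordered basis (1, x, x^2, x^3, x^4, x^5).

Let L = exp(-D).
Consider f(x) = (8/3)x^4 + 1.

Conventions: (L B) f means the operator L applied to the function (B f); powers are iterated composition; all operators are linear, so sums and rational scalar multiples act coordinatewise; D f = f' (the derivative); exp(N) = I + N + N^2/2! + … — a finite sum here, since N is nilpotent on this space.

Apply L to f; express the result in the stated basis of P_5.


g(x) = (8/3)x^4 - (32/3)x^3 + 16x^2 - (32/3)x + 11/3

order-1 term: -(32/3)x^3
order-2 term: 16x^2
order-3 term: -(32/3)x
order-4 term: 8/3
the series for exp(-D) f terminates at order 4
exp(-D) f = (8/3)x^4 - (32/3)x^3 + 16x^2 - (32/3)x + 11/3


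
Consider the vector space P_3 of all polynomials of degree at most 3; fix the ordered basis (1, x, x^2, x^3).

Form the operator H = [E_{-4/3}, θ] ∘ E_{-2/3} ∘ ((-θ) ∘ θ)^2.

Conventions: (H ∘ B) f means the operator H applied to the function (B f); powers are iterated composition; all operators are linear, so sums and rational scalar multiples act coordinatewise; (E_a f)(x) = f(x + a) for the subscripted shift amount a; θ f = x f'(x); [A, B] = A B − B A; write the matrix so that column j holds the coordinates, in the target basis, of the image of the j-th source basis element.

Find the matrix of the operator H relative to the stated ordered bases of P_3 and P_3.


image of 1: 0
image of x: -4/3
image of x^2: -(128/3)x + 256/3
image of x^3: -324x^2 + 1296x - 1296
each image's coordinates form column j of the matrix

the matrix is [[0, -4/3, 256/3, -1296]; [0, 0, -128/3, 1296]; [0, 0, 0, -324]; [0, 0, 0, 0]] (rows listed top to bottom)


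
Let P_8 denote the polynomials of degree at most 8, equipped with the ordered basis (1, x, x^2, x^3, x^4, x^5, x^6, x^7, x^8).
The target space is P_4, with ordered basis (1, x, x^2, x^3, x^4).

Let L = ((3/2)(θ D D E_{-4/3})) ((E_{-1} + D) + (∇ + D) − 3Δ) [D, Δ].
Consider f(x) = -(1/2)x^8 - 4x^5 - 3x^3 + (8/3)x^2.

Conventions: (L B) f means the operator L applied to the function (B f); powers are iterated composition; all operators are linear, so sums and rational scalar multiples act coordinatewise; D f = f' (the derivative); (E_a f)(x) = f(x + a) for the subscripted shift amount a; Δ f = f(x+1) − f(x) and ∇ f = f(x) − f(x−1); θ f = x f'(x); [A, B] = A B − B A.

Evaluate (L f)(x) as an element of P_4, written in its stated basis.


the image equals g(x) = 0

Δ f = -4x^7 - 14x^6 - 28x^5 - 55x^4 - 68x^3 - 63x^2 - (83/3)x - 29/6
D Δ f = -28x^6 - 84x^5 - 140x^4 - 220x^3 - 204x^2 - 126x - 83/3
D f = -4x^7 - 20x^4 - 9x^2 + (16/3)x
Δ D f = -28x^6 - 84x^5 - 140x^4 - 220x^3 - 204x^2 - 126x - 83/3
[D, Δ] f = 0
E_{-1} [D, Δ] f = 0
D [D, Δ] f = 0
(E_{-1} + D) [D, Δ] f = 0
∇ [D, Δ] f = 0
D [D, Δ] f = 0
(∇ + D) [D, Δ] f = 0
Δ [D, Δ] f = 0
(-3Δ) [D, Δ] f = 0
((E_{-1} + D) + (∇ + D) − 3Δ) [D, Δ] f = 0
E_{-4/3} ((E_{-1} + D) + (∇ + D) − 3Δ) [D, Δ] f = 0
D E_{-4/3} ((E_{-1} + D) + (∇ + D) − 3Δ) [D, Δ] f = 0
D D E_{-4/3} ((E_{-1} + D) + (∇ + D) − 3Δ) [D, Δ] f = 0
θ (D D E_{-4/3}) ((E_{-1} + D) + (∇ + D) − 3Δ) [D, Δ] f = 0
((3/2)(θ D D E_{-4/3})) ((E_{-1} + D) + (∇ + D) − 3Δ) [D, Δ] f = 0


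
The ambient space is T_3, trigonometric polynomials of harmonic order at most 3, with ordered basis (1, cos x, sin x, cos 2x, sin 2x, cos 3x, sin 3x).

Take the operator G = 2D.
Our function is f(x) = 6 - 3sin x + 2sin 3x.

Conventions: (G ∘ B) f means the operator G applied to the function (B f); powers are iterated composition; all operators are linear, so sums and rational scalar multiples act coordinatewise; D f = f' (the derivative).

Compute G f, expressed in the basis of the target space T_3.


the result is g(x) = -6cos x + 12cos 3x

D f = -3cos x + 6cos 3x
(2D) f = -6cos x + 12cos 3x


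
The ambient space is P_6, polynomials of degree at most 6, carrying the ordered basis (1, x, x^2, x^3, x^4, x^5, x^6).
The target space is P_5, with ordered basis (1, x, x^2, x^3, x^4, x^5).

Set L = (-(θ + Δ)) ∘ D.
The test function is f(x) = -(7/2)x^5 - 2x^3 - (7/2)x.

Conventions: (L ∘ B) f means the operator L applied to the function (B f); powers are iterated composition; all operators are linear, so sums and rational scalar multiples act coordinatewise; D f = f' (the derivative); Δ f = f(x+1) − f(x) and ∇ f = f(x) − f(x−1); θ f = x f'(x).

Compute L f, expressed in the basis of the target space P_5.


D f = -(35/2)x^4 - 6x^2 - 7/2
θ D f = -70x^4 - 12x^2
Δ D f = -70x^3 - 105x^2 - 82x - 47/2
(θ + Δ) D f = -70x^4 - 70x^3 - 117x^2 - 82x - 47/2
(-(θ + Δ)) D f = 70x^4 + 70x^3 + 117x^2 + 82x + 47/2

the image equals g(x) = 70x^4 + 70x^3 + 117x^2 + 82x + 47/2


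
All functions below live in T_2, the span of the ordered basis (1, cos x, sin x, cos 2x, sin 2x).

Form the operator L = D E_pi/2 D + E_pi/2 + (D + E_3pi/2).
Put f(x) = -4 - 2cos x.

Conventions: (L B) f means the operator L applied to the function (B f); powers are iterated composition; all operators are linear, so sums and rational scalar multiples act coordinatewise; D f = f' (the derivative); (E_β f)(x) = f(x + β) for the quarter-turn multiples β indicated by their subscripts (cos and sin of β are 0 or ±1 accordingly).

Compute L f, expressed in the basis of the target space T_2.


D f = 2sin x
E_pi/2 D f = 2cos x
D E_pi/2 D f = -2sin x
E_pi/2 f = -4 + 2sin x
D f = 2sin x
E_3pi/2 f = -4 - 2sin x
(D + E_3pi/2) f = -4
(D E_pi/2 D + E_pi/2 + (D + E_3pi/2)) f = -8

the image equals g(x) = -8


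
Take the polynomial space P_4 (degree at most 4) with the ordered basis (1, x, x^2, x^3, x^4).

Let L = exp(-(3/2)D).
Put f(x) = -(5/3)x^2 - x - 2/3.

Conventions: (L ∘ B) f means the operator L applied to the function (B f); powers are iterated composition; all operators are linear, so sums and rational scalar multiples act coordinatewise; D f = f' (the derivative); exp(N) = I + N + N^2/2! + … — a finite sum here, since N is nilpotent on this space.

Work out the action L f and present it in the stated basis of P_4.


order-1 term: 5x + 3/2
order-2 term: -15/4
the series for exp(-(3/2)D) f terminates at order 2
exp(-(3/2)D) f = -(5/3)x^2 + 4x - 35/12

g(x) = -(5/3)x^2 + 4x - 35/12


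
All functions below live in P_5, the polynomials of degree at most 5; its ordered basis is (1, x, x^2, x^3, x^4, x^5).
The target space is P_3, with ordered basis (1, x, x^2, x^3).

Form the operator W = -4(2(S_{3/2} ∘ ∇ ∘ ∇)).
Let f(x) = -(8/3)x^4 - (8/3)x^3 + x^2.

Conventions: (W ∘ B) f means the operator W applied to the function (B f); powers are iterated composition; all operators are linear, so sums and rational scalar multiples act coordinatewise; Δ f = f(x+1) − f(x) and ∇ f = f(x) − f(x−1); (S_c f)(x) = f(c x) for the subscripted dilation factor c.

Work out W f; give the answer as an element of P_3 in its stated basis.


the image equals g(x) = 576x^2 - 576x + 464/3

∇ f = -(32/3)x^3 + 8x^2 - (2/3)x - 1
∇ ∇ f = -32x^2 + 48x - 58/3
S_{3/2} ∇ ∇ f = -72x^2 + 72x - 58/3
(2(S_{3/2} ∘ ∇ ∘ ∇)) f = -144x^2 + 144x - 116/3
(-4(2(S_{3/2} ∘ ∇ ∘ ∇))) f = 576x^2 - 576x + 464/3


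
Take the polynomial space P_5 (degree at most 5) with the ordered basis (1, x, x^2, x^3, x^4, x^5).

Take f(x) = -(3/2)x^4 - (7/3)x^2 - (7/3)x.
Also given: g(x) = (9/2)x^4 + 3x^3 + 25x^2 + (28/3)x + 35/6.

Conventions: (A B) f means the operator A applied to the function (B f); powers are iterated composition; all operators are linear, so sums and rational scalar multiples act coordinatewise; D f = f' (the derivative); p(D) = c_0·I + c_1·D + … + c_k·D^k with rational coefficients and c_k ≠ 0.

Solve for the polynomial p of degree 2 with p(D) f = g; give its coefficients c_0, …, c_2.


D^0 f = -(3/2)x^4 - (7/3)x^2 - (7/3)x
D^1 f = -6x^3 - (14/3)x - 7/3
D^2 f = -18x^2 - 14/3
matching coefficients of g against c_0 f + c_1 Df + … from the top degree down determines the c_i
solution: c_0 = -3, c_1 = -1/2, c_2 = -1

p(D) = -3·I − (1/2)·D − D^2, i.e. c_0 = -3, c_1 = -1/2, c_2 = -1


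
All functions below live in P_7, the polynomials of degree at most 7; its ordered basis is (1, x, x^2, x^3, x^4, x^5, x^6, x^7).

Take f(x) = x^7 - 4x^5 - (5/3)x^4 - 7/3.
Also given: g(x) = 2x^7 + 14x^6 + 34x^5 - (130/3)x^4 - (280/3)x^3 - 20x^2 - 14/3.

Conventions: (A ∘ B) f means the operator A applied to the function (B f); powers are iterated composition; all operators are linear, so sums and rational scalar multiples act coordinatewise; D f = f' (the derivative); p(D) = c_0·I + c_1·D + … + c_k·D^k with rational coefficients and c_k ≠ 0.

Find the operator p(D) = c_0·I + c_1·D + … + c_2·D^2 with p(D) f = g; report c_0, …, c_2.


c_0 = 2, c_1 = 2, c_2 = 1

D^0 f = x^7 - 4x^5 - (5/3)x^4 - 7/3
D^1 f = 7x^6 - 20x^4 - (20/3)x^3
D^2 f = 42x^5 - 80x^3 - 20x^2
matching coefficients of g against c_0 f + c_1 Df + … from the top degree down determines the c_i
solution: c_0 = 2, c_1 = 2, c_2 = 1


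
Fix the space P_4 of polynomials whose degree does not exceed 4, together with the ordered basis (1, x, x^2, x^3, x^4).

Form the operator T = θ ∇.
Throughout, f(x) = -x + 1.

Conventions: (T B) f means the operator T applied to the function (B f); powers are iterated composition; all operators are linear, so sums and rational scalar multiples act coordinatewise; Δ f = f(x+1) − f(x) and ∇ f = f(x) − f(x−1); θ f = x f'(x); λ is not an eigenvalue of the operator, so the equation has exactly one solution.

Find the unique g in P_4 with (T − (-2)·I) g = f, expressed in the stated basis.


write g with unknown coordinates in the stated basis and equate coefficients in (T − (-2)·I) g = f
solving from the highest basis element down gives g = -(1/2)x + 1/2
check: T g = 0
so T g − (-2)·g = -x + 1 = f ✓

the result is g(x) = -(1/2)x + 1/2


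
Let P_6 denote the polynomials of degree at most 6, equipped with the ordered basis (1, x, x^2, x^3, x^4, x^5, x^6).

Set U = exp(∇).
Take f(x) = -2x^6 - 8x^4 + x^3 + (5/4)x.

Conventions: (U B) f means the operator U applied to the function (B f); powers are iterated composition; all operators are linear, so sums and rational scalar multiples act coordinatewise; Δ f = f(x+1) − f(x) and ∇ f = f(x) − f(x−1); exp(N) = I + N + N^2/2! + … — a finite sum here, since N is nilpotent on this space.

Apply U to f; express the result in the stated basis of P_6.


the result is g(x) = -2x^6 - 12x^5 - 8x^4 + 9x^3 - 27x^2 + (37/4)x + 41/4

order-1 term: -12x^5 + 30x^4 - 72x^3 + 81x^2 - 47x + 49/4
order-2 term: -30x^4 + 120x^3 - 258x^2 + 279x - 121
order-3 term: -40x^3 + 180x^2 - 332x + 229
order-4 term: -30x^2 + 120x - 138
order-5 term: -12x + 30
order-6 term: -2
the series for exp(∇) f terminates at order 6
exp(∇) f = -2x^6 - 12x^5 - 8x^4 + 9x^3 - 27x^2 + (37/4)x + 41/4


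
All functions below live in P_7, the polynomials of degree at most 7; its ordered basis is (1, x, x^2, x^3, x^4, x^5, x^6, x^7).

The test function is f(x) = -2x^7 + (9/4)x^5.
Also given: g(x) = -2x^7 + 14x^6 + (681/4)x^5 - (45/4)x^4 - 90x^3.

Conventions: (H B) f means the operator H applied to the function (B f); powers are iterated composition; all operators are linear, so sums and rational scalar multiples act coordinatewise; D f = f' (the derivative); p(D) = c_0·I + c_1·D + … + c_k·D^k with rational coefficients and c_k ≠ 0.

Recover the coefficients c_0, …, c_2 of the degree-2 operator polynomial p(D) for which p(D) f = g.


c_0 = 1, c_1 = -1, c_2 = -2

D^0 f = -2x^7 + (9/4)x^5
D^1 f = -14x^6 + (45/4)x^4
D^2 f = -84x^5 + 45x^3
matching coefficients of g against c_0 f + c_1 Df + … from the top degree down determines the c_i
solution: c_0 = 1, c_1 = -1, c_2 = -2


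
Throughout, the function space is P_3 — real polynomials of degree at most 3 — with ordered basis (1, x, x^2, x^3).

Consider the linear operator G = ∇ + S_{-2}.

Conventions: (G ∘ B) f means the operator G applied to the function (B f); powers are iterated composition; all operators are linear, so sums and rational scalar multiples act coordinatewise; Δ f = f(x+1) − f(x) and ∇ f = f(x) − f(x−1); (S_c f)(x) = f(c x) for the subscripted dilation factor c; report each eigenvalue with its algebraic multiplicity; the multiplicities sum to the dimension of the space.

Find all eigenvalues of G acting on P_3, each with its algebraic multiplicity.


image of 1: 1
image of x: -2x + 1
image of x^2: 4x^2 + 2x - 1
image of x^3: -8x^3 + 3x^2 - 3x + 1
the matrix is upper triangular; its diagonal is (1, -2, 4, -8)
for a triangular matrix the eigenvalues are the diagonal entries, with algebraic multiplicity their repetition count

λ = -8 (multiplicity 1), λ = -2 (multiplicity 1), λ = 1 (multiplicity 1), λ = 4 (multiplicity 1)


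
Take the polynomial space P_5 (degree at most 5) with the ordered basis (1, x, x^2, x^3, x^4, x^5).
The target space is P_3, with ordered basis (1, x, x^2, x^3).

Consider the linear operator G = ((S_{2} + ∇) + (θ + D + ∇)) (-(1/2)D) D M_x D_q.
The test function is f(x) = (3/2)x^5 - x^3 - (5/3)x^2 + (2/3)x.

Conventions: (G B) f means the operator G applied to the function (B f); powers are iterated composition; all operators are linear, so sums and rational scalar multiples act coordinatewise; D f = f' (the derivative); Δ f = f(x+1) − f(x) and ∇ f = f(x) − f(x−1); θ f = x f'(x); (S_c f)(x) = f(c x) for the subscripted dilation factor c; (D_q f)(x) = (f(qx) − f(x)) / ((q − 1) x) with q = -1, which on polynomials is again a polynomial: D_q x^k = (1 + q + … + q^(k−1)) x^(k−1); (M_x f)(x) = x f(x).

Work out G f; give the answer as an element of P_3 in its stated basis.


D_q f = (3/2)x^4 - x^2 + 2/3
M_x D_q f = (3/2)x^5 - x^3 + (2/3)x
D M_x D_q f = (15/2)x^4 - 3x^2 + 2/3
D (D M_x D_q) f = 30x^3 - 6x
(-(1/2)D) (D M_x D_q) f = -15x^3 + 3x
S_{2} ((-(1/2)D) D M_x D_q) f = -120x^3 + 6x
∇ ((-(1/2)D) D M_x D_q) f = -45x^2 + 45x - 12
(S_{2} + ∇) ((-(1/2)D) D M_x D_q) f = -120x^3 - 45x^2 + 51x - 12
θ ((-(1/2)D) D M_x D_q) f = -45x^3 + 3x
D ((-(1/2)D) D M_x D_q) f = -45x^2 + 3
∇ ((-(1/2)D) D M_x D_q) f = -45x^2 + 45x - 12
(θ + D + ∇) ((-(1/2)D) D M_x D_q) f = -45x^3 - 90x^2 + 48x - 9
((S_{2} + ∇) + (θ + D + ∇)) ((-(1/2)D) D M_x D_q) f = -165x^3 - 135x^2 + 99x - 21

g(x) = -165x^3 - 135x^2 + 99x - 21


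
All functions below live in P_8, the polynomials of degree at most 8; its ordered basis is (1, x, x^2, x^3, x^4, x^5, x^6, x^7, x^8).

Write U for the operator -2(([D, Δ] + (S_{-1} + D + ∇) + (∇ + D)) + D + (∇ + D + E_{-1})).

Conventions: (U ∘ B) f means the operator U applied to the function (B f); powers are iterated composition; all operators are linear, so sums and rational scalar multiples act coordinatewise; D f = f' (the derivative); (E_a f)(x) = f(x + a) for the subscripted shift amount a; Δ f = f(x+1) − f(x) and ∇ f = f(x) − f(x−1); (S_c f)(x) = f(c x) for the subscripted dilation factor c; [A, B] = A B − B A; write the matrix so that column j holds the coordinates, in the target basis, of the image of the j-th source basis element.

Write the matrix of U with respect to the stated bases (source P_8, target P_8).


image of 1: -4
image of x: -12
image of x^2: -4x^2 - 24x + 4
image of x^3: -36x^2 + 12x - 4
image of x^4: -4x^4 - 48x^3 + 24x^2 - 16x + 4
image of x^5: -60x^4 + 40x^3 - 40x^2 + 20x - 4
image of x^6: -4x^6 - 72x^5 + 60x^4 - 80x^3 + 60x^2 - 24x + 4
image of x^7: -84x^6 + 84x^5 - 140x^4 + 140x^3 - 84x^2 + 28x - 4
image of x^8: -4x^8 - 96x^7 + 112x^6 - 224x^5 + 280x^4 - 224x^3 + 112x^2 - 32x + 4
each image's coordinates form column j of the matrix

the matrix is [[-4, -12, 4, -4, 4, -4, 4, -4, 4]; [0, 0, -24, 12, -16, 20, -24, 28, -32]; [0, 0, -4, -36, 24, -40, 60, -84, 112]; [0, 0, 0, 0, -48, 40, -80, 140, -224]; [0, 0, 0, 0, -4, -60, 60, -140, 280]; [0, 0, 0, 0, 0, 0, -72, 84, -224]; [0, 0, 0, 0, 0, 0, -4, -84, 112]; [0, 0, 0, 0, 0, 0, 0, 0, -96]; [0, 0, 0, 0, 0, 0, 0, 0, -4]] (rows listed top to bottom)


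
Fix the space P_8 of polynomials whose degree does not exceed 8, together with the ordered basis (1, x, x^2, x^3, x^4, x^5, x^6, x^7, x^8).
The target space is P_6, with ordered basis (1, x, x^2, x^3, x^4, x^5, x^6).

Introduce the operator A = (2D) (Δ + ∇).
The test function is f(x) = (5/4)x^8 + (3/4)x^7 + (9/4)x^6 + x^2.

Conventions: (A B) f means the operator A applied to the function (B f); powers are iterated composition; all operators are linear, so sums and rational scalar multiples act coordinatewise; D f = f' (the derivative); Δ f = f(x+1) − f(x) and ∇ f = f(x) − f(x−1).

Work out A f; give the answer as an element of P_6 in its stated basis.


Δ f = 10x^7 + (161/4)x^6 + (397/4)x^5 + (295/2)x^4 + (565/4)x^3 + (169/2)x^2 + (123/4)x + 21/4
∇ f = 10x^7 - (119/4)x^6 + (271/4)x^5 - 95x^4 + (355/4)x^3 - 53x^2 + (81/4)x - 15/4
(Δ + ∇) f = 20x^7 + (21/2)x^6 + 167x^5 + (105/2)x^4 + 230x^3 + (63/2)x^2 + 51x + 3/2
D (Δ + ∇) f = 140x^6 + 63x^5 + 835x^4 + 210x^3 + 690x^2 + 63x + 51
(2D) (Δ + ∇) f = 280x^6 + 126x^5 + 1670x^4 + 420x^3 + 1380x^2 + 126x + 102

g(x) = 280x^6 + 126x^5 + 1670x^4 + 420x^3 + 1380x^2 + 126x + 102


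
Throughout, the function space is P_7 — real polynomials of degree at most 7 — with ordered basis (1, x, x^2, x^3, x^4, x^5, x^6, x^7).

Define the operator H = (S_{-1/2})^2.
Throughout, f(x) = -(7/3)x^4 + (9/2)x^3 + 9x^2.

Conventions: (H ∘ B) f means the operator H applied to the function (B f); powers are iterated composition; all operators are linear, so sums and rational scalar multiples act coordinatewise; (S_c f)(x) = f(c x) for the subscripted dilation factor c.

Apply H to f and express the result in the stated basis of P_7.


S_{-1/2} f = -(7/48)x^4 - (9/16)x^3 + (9/4)x^2
S_{-1/2} S_{-1/2} f = -(7/768)x^4 + (9/128)x^3 + (9/16)x^2

the image equals g(x) = -(7/768)x^4 + (9/128)x^3 + (9/16)x^2


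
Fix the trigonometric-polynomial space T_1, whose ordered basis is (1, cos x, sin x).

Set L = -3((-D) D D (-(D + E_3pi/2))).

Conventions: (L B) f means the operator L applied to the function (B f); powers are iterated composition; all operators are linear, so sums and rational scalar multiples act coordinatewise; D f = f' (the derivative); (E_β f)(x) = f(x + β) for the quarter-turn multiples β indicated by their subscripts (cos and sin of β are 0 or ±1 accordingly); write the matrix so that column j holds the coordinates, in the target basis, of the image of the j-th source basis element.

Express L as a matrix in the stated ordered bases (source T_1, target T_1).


image of 1: 0
image of cos x: 0
image of sin x: 0
each image's coordinates form column j of the matrix

the matrix is [[0, 0, 0]; [0, 0, 0]; [0, 0, 0]] (rows listed top to bottom)


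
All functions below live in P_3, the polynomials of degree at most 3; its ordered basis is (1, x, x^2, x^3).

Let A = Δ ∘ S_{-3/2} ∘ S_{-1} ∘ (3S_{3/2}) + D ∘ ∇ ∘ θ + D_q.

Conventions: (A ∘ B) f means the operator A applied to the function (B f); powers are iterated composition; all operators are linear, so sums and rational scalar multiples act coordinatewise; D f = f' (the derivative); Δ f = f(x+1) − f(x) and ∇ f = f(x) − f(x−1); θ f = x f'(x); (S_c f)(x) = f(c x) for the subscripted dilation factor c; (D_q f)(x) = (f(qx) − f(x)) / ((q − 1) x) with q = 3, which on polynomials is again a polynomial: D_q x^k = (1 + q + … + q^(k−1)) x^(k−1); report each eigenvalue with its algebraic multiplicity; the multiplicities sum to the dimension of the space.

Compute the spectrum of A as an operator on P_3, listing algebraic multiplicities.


λ = 0 (multiplicity 4)

image of 1: 0
image of x: 31/4
image of x^2: (275/8)x + 307/16
image of x^3: (7393/64)x^2 + (7713/64)x + 1611/64
the matrix is upper triangular; its diagonal is (0, 0, 0, 0)
for a triangular matrix the eigenvalues are the diagonal entries, with algebraic multiplicity their repetition count


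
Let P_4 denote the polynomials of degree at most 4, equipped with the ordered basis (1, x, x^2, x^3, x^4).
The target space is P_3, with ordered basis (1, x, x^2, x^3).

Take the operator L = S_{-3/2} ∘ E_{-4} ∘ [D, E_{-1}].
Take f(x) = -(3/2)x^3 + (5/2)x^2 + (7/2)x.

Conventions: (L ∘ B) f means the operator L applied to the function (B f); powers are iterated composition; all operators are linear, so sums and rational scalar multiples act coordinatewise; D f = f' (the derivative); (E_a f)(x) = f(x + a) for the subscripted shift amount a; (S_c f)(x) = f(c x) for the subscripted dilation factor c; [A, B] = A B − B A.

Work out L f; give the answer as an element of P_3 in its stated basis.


the image equals g(x) = 0

E_{-1} f = -(3/2)x^3 + 7x^2 - 6x + 1/2
D E_{-1} f = -(9/2)x^2 + 14x - 6
D f = -(9/2)x^2 + 5x + 7/2
E_{-1} D f = -(9/2)x^2 + 14x - 6
[D, E_{-1}] f = 0
E_{-4} [D, E_{-1}] f = 0
S_{-3/2} E_{-4} [D, E_{-1}] f = 0


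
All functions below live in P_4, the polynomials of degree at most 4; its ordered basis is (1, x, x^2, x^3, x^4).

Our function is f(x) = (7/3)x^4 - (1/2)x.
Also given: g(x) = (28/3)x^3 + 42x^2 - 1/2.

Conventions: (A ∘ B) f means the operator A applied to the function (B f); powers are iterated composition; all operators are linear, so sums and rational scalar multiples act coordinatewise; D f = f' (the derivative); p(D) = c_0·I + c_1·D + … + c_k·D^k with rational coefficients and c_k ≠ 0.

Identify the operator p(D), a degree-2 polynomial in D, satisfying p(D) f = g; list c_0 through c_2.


D^0 f = (7/3)x^4 - (1/2)x
D^1 f = (28/3)x^3 - 1/2
D^2 f = 28x^2
matching coefficients of g against c_0 f + c_1 Df + … from the top degree down determines the c_i
solution: c_0 = 0, c_1 = 1, c_2 = 3/2

c_0 = 0, c_1 = 1, c_2 = 3/2


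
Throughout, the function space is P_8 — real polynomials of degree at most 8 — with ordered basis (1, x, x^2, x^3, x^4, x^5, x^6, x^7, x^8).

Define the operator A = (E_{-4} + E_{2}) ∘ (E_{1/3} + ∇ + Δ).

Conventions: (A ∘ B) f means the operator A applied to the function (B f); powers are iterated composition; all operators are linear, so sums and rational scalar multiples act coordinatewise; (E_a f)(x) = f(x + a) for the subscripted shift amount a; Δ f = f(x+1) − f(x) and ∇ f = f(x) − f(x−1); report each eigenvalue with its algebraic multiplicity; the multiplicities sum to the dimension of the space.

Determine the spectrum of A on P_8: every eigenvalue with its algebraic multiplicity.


image of 1: 2
image of x: 2x + 8/3
image of x^2: 2x^2 + (16/3)x + 98/9
image of x^3: 2x^3 + 8x^2 + (98/3)x + 2360/27
image of x^4: 2x^4 + (32/3)x^3 + (196/3)x^2 + (9440/27)x - 20542/81
image of x^5: 2x^5 + (40/3)x^4 + (980/9)x^3 + (23600/27)x^2 - (102710/81)x + 614888/243
image of x^6: 2x^6 + 16x^5 + (490/3)x^4 + (47200/27)x^3 - (102710/27)x^2 + (1229776/81)x - 8439262/729
image of x^7: 2x^7 + (56/3)x^6 + (686/3)x^5 + (82600/27)x^4 - (718970/81)x^3 + (4304216/81)x^2 - (59074834/729)x + 152193560/2187
image of x^8: 2x^8 + (64/3)x^7 + (2744/9)x^6 + (132160/27)x^5 - (1437940/81)x^4 + (34433728/243)x^3 - (236299336/729)x^2 + (1217548480/2187)x - 2256680062/6561
the matrix is upper triangular; its diagonal is (2, 2, 2, 2, 2, 2, 2, 2, 2)
for a triangular matrix the eigenvalues are the diagonal entries, with algebraic multiplicity their repetition count

λ = 2 (multiplicity 9)


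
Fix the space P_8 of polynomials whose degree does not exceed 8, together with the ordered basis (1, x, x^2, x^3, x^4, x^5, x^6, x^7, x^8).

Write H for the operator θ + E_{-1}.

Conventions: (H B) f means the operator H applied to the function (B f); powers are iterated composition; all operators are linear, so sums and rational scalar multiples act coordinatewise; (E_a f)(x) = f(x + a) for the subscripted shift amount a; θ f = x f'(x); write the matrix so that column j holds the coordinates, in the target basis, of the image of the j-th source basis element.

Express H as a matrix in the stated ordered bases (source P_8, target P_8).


the matrix is [[1, -1, 1, -1, 1, -1, 1, -1, 1]; [0, 2, -2, 3, -4, 5, -6, 7, -8]; [0, 0, 3, -3, 6, -10, 15, -21, 28]; [0, 0, 0, 4, -4, 10, -20, 35, -56]; [0, 0, 0, 0, 5, -5, 15, -35, 70]; [0, 0, 0, 0, 0, 6, -6, 21, -56]; [0, 0, 0, 0, 0, 0, 7, -7, 28]; [0, 0, 0, 0, 0, 0, 0, 8, -8]; [0, 0, 0, 0, 0, 0, 0, 0, 9]] (rows listed top to bottom)

image of 1: 1
image of x: 2x - 1
image of x^2: 3x^2 - 2x + 1
image of x^3: 4x^3 - 3x^2 + 3x - 1
image of x^4: 5x^4 - 4x^3 + 6x^2 - 4x + 1
image of x^5: 6x^5 - 5x^4 + 10x^3 - 10x^2 + 5x - 1
image of x^6: 7x^6 - 6x^5 + 15x^4 - 20x^3 + 15x^2 - 6x + 1
image of x^7: 8x^7 - 7x^6 + 21x^5 - 35x^4 + 35x^3 - 21x^2 + 7x - 1
image of x^8: 9x^8 - 8x^7 + 28x^6 - 56x^5 + 70x^4 - 56x^3 + 28x^2 - 8x + 1
each image's coordinates form column j of the matrix


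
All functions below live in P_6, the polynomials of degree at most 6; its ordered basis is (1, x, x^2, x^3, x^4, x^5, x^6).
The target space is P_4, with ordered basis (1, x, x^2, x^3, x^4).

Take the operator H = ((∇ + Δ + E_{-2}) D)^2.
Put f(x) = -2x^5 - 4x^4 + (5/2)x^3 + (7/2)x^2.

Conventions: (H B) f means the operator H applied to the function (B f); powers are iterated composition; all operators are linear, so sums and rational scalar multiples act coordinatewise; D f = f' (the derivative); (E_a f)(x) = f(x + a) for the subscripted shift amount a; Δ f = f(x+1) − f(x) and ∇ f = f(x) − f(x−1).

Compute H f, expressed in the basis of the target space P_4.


D f = -10x^4 - 16x^3 + (15/2)x^2 + 7x
∇ D f = -40x^3 + 12x^2 + 23x - 13/2
Δ D f = -40x^3 - 108x^2 - 73x - 23/2
E_{-2} D f = -10x^4 + 64x^3 - (273/2)x^2 + 105x - 16
(∇ + Δ + E_{-2}) D f = -10x^4 - 16x^3 - (465/2)x^2 + 55x - 34
D ((∇ + Δ + E_{-2}) D) f = -40x^3 - 48x^2 - 465x + 55
∇ D ((∇ + Δ + E_{-2}) D) f = -120x^2 + 24x - 457
Δ D ((∇ + Δ + E_{-2}) D) f = -120x^2 - 216x - 553
E_{-2} D ((∇ + Δ + E_{-2}) D) f = -40x^3 + 192x^2 - 753x + 1113
(∇ + Δ + E_{-2}) D ((∇ + Δ + E_{-2}) D) f = -40x^3 - 48x^2 - 945x + 103

the image equals g(x) = -40x^3 - 48x^2 - 945x + 103


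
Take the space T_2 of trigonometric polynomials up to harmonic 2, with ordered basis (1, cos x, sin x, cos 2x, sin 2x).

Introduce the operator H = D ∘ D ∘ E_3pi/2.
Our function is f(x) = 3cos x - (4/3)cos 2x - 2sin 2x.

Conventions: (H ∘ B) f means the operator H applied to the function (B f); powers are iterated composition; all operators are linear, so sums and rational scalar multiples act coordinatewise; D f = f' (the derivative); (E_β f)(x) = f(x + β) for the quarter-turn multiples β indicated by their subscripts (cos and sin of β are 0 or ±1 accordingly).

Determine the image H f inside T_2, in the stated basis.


g(x) = -3sin x - (16/3)cos 2x - 8sin 2x

E_3pi/2 f = 3sin x + (4/3)cos 2x + 2sin 2x
D E_3pi/2 f = 3cos x + 4cos 2x - (8/3)sin 2x
D D E_3pi/2 f = -3sin x - (16/3)cos 2x - 8sin 2x


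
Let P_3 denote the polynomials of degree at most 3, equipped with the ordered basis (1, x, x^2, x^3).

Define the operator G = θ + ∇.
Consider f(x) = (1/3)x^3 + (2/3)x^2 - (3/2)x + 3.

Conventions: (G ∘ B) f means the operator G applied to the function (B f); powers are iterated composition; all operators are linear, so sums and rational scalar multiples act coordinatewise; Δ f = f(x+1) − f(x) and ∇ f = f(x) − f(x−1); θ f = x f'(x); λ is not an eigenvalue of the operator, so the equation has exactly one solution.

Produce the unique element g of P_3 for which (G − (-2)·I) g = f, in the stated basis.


write g with unknown coordinates in the stated basis and equate coefficients in (G − (-2)·I) g = f
solving from the highest basis element down gives g = (1/15)x^3 + (7/60)x^2 - (23/45)x + 641/360
check: G g = (1/5)x^3 + (13/30)x^2 - (43/90)x - 101/180
so G g − (-2)·g = (1/3)x^3 + (2/3)x^2 - (3/2)x + 3 = f ✓

g(x) = (1/15)x^3 + (7/60)x^2 - (23/45)x + 641/360


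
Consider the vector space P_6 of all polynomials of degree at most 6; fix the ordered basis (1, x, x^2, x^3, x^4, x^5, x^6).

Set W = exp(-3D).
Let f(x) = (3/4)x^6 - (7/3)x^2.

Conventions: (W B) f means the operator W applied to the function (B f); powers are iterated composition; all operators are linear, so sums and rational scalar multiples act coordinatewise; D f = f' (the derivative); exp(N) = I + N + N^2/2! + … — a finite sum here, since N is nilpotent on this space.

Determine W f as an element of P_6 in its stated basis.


the result is g(x) = (3/4)x^6 - (27/2)x^5 + (405/4)x^4 - 405x^3 + (10907/12)x^2 - (2159/2)x + 2103/4

order-1 term: -(27/2)x^5 + 14x
order-2 term: (405/4)x^4 - 21
order-3 term: -405x^3
order-4 term: (3645/4)x^2
order-5 term: -(2187/2)x
order-6 term: 2187/4
the series for exp(-3D) f terminates at order 6
exp(-3D) f = (3/4)x^6 - (27/2)x^5 + (405/4)x^4 - 405x^3 + (10907/12)x^2 - (2159/2)x + 2103/4


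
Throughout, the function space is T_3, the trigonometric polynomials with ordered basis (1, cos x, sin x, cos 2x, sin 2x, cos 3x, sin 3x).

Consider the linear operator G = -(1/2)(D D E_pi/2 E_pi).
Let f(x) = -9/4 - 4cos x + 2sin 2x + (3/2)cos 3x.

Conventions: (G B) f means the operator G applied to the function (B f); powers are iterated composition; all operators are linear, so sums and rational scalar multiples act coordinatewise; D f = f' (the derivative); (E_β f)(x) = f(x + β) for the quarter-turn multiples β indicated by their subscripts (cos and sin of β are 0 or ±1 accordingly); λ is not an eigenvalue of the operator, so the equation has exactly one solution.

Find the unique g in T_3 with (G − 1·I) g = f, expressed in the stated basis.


write g with unknown coordinates in the stated basis and equate coefficients in (G − 1·I) g = f
solving from the highest basis element down gives g = 9/4 + (16/5)cos x + (8/5)sin x - (2/3)sin 2x - (6/85)cos 3x + (27/85)sin 3x
check: G g = -(4/5)cos x + (8/5)sin x + (4/3)sin 2x + (243/170)cos 3x + (27/85)sin 3x
so G g − 1·g = -9/4 - 4cos x + 2sin 2x + (3/2)cos 3x = f ✓

g(x) = 9/4 + (16/5)cos x + (8/5)sin x - (2/3)sin 2x - (6/85)cos 3x + (27/85)sin 3x


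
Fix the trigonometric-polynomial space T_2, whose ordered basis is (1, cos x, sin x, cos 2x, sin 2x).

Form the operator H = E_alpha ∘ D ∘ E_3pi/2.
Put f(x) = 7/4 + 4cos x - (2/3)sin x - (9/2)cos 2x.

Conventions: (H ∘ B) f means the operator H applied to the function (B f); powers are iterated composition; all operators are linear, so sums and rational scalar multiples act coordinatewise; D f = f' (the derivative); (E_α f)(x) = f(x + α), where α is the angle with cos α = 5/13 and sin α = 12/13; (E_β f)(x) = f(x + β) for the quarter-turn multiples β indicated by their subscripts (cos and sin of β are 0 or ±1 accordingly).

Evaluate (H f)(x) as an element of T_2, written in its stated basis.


E_3pi/2 f = 7/4 + (2/3)cos x + 4sin x + (9/2)cos 2x
D E_3pi/2 f = 4cos x - (2/3)sin x - 9sin 2x
E_alpha D E_3pi/2 f = (12/13)cos x - (154/39)sin x - (1080/169)cos 2x + (1071/169)sin 2x

g(x) = (12/13)cos x - (154/39)sin x - (1080/169)cos 2x + (1071/169)sin 2x


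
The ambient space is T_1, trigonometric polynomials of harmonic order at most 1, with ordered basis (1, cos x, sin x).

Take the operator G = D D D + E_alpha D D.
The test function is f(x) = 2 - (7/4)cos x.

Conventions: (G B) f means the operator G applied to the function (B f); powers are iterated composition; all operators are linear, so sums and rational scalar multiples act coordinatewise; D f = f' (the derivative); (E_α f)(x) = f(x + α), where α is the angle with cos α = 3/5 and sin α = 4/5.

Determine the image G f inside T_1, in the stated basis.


D f = (7/4)sin x
D D f = (7/4)cos x
D D D f = -(7/4)sin x
D f = (7/4)sin x
D D f = (7/4)cos x
E_alpha D D f = (21/20)cos x - (7/5)sin x
(D D D + E_alpha D D) f = (21/20)cos x - (63/20)sin x

the image equals g(x) = (21/20)cos x - (63/20)sin x


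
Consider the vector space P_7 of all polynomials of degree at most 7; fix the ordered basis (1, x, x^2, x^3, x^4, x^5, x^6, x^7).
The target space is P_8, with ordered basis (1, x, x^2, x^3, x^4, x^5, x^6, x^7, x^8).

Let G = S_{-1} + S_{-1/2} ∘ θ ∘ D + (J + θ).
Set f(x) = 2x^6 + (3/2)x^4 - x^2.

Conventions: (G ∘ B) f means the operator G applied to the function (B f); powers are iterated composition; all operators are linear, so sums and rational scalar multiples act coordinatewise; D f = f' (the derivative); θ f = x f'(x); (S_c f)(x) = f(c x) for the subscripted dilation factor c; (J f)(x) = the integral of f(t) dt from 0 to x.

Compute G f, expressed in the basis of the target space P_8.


the result is g(x) = (2/7)x^7 + 14x^6 - (63/40)x^5 + (15/2)x^4 - (31/12)x^3 - 3x^2 + x

S_{-1} f = 2x^6 + (3/2)x^4 - x^2
D f = 12x^5 + 6x^3 - 2x
θ D f = 60x^5 + 18x^3 - 2x
S_{-1/2} θ D f = -(15/8)x^5 - (9/4)x^3 + x
J f = (2/7)x^7 + (3/10)x^5 - (1/3)x^3
θ f = 12x^6 + 6x^4 - 2x^2
(J + θ) f = (2/7)x^7 + 12x^6 + (3/10)x^5 + 6x^4 - (1/3)x^3 - 2x^2
(S_{-1} + S_{-1/2} ∘ θ ∘ D + (J + θ)) f = (2/7)x^7 + 14x^6 - (63/40)x^5 + (15/2)x^4 - (31/12)x^3 - 3x^2 + x


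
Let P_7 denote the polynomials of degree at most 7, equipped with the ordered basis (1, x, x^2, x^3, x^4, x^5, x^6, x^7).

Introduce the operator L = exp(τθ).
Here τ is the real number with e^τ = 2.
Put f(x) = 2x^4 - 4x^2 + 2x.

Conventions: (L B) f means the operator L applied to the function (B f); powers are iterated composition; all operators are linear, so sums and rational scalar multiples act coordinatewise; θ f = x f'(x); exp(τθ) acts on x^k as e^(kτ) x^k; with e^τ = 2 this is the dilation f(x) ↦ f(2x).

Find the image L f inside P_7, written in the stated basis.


g(x) = 32x^4 - 16x^2 + 4x

exp(τθ) x^k = e^(kτ) x^k; with e^τ = 2 this sends x^k to 2^k x^k
x ↦ 2 x
x^2 ↦ 4 x^2
x^4 ↦ 16 x^4
applying this coordinatewise to f: exp(τθ) f = 32x^4 - 16x^2 + 4x


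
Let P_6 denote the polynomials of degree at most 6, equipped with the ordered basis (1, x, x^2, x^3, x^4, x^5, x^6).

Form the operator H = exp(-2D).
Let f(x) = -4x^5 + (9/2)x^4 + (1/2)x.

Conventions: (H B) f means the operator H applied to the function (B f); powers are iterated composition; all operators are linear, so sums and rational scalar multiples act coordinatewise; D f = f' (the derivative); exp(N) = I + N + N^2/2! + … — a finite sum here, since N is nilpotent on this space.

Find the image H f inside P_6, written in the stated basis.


the result is g(x) = -4x^5 + (89/2)x^4 - 196x^3 + 428x^2 - (927/2)x + 199

order-1 term: 40x^4 - 36x^3 - 1
order-2 term: -160x^3 + 108x^2
order-3 term: 320x^2 - 144x
order-4 term: -320x + 72
order-5 term: 128
the series for exp(-2D) f terminates at order 5
exp(-2D) f = -4x^5 + (89/2)x^4 - 196x^3 + 428x^2 - (927/2)x + 199


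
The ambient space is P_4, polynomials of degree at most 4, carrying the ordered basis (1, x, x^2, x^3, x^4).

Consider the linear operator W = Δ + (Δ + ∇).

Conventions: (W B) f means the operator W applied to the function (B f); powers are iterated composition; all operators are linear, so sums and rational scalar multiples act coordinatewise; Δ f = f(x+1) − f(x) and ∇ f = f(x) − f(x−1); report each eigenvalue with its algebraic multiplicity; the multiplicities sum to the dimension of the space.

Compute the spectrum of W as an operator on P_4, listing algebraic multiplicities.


image of 1: 0
image of x: 3
image of x^2: 6x + 1
image of x^3: 9x^2 + 3x + 3
image of x^4: 12x^3 + 6x^2 + 12x + 1
the matrix is upper triangular; its diagonal is (0, 0, 0, 0, 0)
for a triangular matrix the eigenvalues are the diagonal entries, with algebraic multiplicity their repetition count

λ = 0 (multiplicity 5)


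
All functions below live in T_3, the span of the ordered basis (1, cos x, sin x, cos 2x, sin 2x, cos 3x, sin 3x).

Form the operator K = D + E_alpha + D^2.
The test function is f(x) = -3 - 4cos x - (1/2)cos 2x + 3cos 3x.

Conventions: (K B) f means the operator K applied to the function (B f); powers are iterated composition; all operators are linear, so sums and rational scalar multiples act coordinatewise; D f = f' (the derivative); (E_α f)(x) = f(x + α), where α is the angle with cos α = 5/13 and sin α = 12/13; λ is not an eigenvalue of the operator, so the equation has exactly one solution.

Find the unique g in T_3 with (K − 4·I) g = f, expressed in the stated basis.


g(x) = 1 + (48/65)cos x - (4/13)sin x + (1471/28090)cos 2x - (229/14045)sin 2x - (91788/441205)cos 3x + (17289/441205)sin 3x

write g with unknown coordinates in the stated basis and equate coefficients in (K − 4·I) g = f
solving from the highest basis element down gives g = 1 + (48/65)cos x - (4/13)sin x + (1471/28090)cos 2x - (229/14045)sin 2x - (91788/441205)cos 3x + (17289/441205)sin 3x
check: K g = 1 - (68/65)cos x - (16/13)sin x - (8161/28090)cos 2x - (916/14045)sin 2x + (956463/441205)cos 3x + (69156/441205)sin 3x
so K g − 4·g = -3 - 4cos x - (1/2)cos 2x + 3cos 3x = f ✓


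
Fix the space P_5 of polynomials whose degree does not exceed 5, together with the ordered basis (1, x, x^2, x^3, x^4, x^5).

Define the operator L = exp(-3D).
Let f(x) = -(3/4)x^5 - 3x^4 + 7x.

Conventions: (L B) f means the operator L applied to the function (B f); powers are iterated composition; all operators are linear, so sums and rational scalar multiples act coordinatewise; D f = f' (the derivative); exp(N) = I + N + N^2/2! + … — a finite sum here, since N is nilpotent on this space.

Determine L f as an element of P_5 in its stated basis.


order-1 term: (45/4)x^4 + 36x^3 - 21
order-2 term: -(135/2)x^3 - 162x^2
order-3 term: (405/2)x^2 + 324x
order-4 term: -(1215/4)x - 243
order-5 term: 729/4
the series for exp(-3D) f terminates at order 5
exp(-3D) f = -(3/4)x^5 + (33/4)x^4 - (63/2)x^3 + (81/2)x^2 + (109/4)x - 327/4

the result is g(x) = -(3/4)x^5 + (33/4)x^4 - (63/2)x^3 + (81/2)x^2 + (109/4)x - 327/4


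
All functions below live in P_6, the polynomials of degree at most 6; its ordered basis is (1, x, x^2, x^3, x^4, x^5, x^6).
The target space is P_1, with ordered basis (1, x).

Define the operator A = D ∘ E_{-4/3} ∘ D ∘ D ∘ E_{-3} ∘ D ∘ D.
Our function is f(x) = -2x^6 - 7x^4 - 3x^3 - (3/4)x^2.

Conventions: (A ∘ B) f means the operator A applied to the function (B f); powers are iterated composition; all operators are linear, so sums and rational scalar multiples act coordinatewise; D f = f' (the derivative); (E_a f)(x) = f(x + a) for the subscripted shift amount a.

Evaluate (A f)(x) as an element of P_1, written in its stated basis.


g(x) = -1440x + 6240

D f = -12x^5 - 28x^3 - 9x^2 - (3/2)x
D D f = -60x^4 - 84x^2 - 18x - 3/2
E_{-3} (D ∘ D) f = -60x^4 + 720x^3 - 3324x^2 + 6966x - 11127/2
D E_{-3} (D ∘ D) f = -240x^3 + 2160x^2 - 6648x + 6966
D D E_{-3} (D ∘ D) f = -720x^2 + 4320x - 6648
E_{-4/3} (D ∘ D ∘ E_{-3}) (D ∘ D) f = -720x^2 + 6240x - 13688
D E_{-4/3} (D ∘ D ∘ E_{-3}) (D ∘ D) f = -1440x + 6240
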